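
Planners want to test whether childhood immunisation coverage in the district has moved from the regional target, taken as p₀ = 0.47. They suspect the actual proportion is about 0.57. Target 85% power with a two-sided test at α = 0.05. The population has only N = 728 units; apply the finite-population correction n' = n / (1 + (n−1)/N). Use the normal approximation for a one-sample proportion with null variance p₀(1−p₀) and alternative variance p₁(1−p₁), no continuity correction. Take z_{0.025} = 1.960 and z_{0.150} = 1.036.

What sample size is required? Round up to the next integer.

n = 171

n = [z_{α/2}·√(p₀q₀) + z_β·√(p₁q₁)]² / (p₁ − p₀)²
  = [1.960·√(0.47·0.53) + 1.036·√(0.57·0.43)]² / (0.10)²
  = [1.960·0.4991 + 1.036·0.4951]² / 0.0100
  = [1.4911]² / 0.0100
  = 222.35
Finite-population correction (N = 728): 222.35 / (1 + (222.35 − 1)/728) = 170.51.
Round up → n = 171.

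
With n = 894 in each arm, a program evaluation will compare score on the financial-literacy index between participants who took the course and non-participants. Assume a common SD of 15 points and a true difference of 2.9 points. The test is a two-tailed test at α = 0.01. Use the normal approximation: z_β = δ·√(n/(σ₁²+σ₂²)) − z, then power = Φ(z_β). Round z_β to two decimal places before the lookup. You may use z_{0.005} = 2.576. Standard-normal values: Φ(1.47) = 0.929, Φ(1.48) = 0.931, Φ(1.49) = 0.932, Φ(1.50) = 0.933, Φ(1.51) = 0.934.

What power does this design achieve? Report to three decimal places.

z_β = δ·√(n/(σ₁²+σ₂²)) − z_{α/2}
    = 2.9 · √(894/450) − 2.576
    = 2.9 · 1.40949 − 2.576
    = 4.0875 − 2.576 = 1.5115 → 1.51
Power = Φ(1.51) = 0.934.

Power ≈ 0.934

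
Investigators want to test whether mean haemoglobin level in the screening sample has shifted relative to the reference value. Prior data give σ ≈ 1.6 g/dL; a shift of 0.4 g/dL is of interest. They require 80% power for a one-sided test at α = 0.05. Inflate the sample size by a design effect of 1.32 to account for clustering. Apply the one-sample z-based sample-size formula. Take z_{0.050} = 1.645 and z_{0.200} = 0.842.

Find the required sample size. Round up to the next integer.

n = (z_α + z_β)² · σ² / δ²
  = (1.645 + 0.842)² · 1.6² / 0.4²
  = 6.1852 · 2.56 / 0.16
  = 98.96
Design effect: 1.32 × 98.96 = 130.63.
Round up → n = 131.

n = 131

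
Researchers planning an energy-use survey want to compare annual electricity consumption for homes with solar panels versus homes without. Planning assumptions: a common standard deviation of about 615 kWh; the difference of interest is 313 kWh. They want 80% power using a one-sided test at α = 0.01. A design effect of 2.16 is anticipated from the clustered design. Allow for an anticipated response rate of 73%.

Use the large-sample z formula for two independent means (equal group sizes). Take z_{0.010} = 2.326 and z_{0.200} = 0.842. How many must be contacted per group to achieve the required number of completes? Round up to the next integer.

n = (z_α + z_β)² · (σ₁² + σ₂²) / δ²
  = (2.326 + 0.842)² · (2·615² = 756450) / 313²
  = 10.0362 · 756450 / 97969
  = 77.49
Design effect: 2.16 × 77.49 = 167.38.
Adjust for 73% response: 167.38 / 0.73 = 229.29.
Round up → n = 230 per group.

n = 230 per group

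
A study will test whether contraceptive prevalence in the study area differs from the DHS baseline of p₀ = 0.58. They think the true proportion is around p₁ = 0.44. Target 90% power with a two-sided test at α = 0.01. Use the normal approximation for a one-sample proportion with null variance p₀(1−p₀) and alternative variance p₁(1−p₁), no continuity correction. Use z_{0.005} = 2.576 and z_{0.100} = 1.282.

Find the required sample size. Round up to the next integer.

n = 186

n = [z_{α/2}·√(p₀q₀) + z_β·√(p₁q₁)]² / (p₁ − p₀)²
  = [2.576·√(0.58·0.42) + 1.282·√(0.44·0.56)]² / (-0.14)²
  = [2.576·0.4936 + 1.282·0.4964]² / 0.0196
  = [1.9078]² / 0.0196
  = 185.69
Round up → n = 186.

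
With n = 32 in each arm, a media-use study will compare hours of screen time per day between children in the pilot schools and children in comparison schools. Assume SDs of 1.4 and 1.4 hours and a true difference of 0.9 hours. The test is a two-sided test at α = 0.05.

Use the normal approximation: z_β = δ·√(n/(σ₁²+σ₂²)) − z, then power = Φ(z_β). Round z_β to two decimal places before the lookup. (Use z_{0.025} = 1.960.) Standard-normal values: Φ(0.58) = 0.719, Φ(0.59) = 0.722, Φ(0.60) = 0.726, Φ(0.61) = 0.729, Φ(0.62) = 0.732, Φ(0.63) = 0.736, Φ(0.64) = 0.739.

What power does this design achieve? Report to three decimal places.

Power ≈ 0.729

z_β = δ·√(n/(σ₁²+σ₂²)) − z_{α/2}
    = 0.9 · √(32/3.92) − 1.960
    = 0.9 · 2.85714 − 1.960
    = 2.5714 − 1.960 = 0.6114 → 0.61
Power = Φ(0.61) = 0.729.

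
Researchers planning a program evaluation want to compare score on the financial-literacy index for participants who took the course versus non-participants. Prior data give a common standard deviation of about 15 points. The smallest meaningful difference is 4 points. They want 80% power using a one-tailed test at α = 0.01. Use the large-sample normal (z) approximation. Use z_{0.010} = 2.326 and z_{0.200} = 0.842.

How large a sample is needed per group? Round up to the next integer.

n = 283 per group

n = (z_α + z_β)² · (σ₁² + σ₂²) / δ²
  = (2.326 + 0.842)² · (2·15² = 450) / 4²
  = 10.0362 · 450 / 16
  = 282.27
Round up → n = 283 per group.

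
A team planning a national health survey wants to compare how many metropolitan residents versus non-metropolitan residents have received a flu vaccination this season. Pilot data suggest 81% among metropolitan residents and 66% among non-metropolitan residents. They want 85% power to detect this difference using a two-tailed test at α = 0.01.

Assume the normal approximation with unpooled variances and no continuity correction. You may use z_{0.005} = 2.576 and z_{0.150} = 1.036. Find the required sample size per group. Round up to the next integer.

n = 220 per group

n = (z_{α/2} + z_β)² · [p₁(1−p₁) + p₂(1−p₂)] / (p₁ − p₂)²
  = (2.576 + 1.036)² · (0.81·0.19 + 0.66·0.34) / (0.15)²
  = (3.612)² · (0.1539 + 0.2244) / 0.0225
  = 13.0465 · 0.3783 / 0.0225
  = 219.36
Round up → n = 220 per group.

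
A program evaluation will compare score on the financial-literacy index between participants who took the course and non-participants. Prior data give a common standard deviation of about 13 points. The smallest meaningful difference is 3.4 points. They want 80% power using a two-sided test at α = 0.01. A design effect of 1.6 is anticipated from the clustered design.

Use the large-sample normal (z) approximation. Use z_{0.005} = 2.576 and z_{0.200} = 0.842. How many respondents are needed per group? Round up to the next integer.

n = 547 per group

n = (z_{α/2} + z_β)² · (σ₁² + σ₂²) / δ²
  = (2.576 + 0.842)² · (2·13² = 338) / 3.4²
  = 11.6827 · 338 / 11.56
  = 341.59
Design effect: 1.6 × 341.59 = 546.54.
Round up → n = 547 per group.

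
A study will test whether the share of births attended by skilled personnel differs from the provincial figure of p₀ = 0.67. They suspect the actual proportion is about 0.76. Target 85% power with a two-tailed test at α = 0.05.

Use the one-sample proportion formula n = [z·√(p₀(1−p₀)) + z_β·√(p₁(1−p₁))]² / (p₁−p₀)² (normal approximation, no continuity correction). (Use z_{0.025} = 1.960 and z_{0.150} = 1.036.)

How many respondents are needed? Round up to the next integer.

n = 230

n = [z_{α/2}·√(p₀q₀) + z_β·√(p₁q₁)]² / (p₁ − p₀)²
  = [1.960·√(0.67·0.33) + 1.036·√(0.76·0.24)]² / (0.09)²
  = [1.960·0.4702 + 1.036·0.4271]² / 0.0081
  = [1.3641]² / 0.0081
  = 229.72
Round up → n = 230.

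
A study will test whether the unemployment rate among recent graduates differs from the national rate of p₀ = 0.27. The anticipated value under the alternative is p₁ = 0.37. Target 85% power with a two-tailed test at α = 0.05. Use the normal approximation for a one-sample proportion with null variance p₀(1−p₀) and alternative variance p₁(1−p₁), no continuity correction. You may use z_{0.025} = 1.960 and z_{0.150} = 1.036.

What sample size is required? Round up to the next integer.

n = 188

n = [z_{α/2}·√(p₀q₀) + z_β·√(p₁q₁)]² / (p₁ − p₀)²
  = [1.960·√(0.27·0.73) + 1.036·√(0.37·0.63)]² / (0.10)²
  = [1.960·0.4440 + 1.036·0.4828]² / 0.0100
  = [1.3703]² / 0.0100
  = 187.78
Round up → n = 188.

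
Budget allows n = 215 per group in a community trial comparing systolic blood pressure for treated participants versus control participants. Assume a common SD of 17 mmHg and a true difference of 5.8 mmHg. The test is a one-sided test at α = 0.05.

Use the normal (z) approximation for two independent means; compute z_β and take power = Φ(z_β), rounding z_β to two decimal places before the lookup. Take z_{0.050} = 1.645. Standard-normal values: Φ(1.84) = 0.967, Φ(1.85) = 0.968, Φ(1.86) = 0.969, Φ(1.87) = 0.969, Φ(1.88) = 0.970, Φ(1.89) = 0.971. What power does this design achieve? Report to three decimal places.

z_β = δ·√(n/(σ₁²+σ₂²)) − z_α
    = 5.8 · √(215/578) − 1.645
    = 5.8 · 0.60990 − 1.645
    = 3.5374 − 1.645 = 1.8924 → 1.89
Power = Φ(1.89) = 0.971.

Power ≈ 0.971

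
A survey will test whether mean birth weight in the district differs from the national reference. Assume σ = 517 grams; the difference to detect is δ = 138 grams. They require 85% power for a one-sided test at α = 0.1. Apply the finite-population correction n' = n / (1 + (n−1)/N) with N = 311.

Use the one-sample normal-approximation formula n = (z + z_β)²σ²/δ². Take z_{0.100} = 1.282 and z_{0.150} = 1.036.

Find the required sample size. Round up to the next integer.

n = 61

n = (z_α + z_β)² · σ² / δ²
  = (1.282 + 1.036)² · 517² / 138²
  = 5.3731 · 267289 / 19044
  = 75.41
Finite-population correction (N = 311): 75.41 / (1 + (75.41 − 1)/311) = 60.85.
Round up → n = 61.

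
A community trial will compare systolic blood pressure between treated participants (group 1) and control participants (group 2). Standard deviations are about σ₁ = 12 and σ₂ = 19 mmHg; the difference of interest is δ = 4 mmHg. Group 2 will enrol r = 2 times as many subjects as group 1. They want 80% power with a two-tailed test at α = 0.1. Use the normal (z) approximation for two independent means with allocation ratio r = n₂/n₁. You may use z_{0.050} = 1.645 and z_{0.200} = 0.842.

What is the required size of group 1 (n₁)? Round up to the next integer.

n₁ = (z_{α/2} + z_β)² · (σ₁² + σ₂²/r) / δ²
   = (1.645 + 0.842)² · (12² + 19²/2) / 4²
   = 6.1852 · (144 + 180.5) / 16
   = 6.1852 · 324.5 / 16
   = 125.44
Round up → n₁ = 126; n₂ = r·n₁ = 2 × 126 = 252.

n₁ = 126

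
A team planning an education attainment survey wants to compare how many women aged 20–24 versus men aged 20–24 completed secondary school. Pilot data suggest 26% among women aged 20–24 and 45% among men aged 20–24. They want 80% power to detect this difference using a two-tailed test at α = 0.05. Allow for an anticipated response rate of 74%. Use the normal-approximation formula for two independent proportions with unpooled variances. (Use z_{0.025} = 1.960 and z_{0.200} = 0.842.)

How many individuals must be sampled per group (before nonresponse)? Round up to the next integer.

n = 130 per group

n = (z_{α/2} + z_β)² · [p₁(1−p₁) + p₂(1−p₂)] / (p₁ − p₂)²
  = (1.960 + 0.842)² · (0.26·0.74 + 0.45·0.55) / (-0.19)²
  = (2.802)² · (0.1924 + 0.2475) / 0.0361
  = 7.8512 · 0.4399 / 0.0361
  = 95.67
Adjust for 74% response: 95.67 / 0.74 = 129.29.
Round up → n = 130 per group.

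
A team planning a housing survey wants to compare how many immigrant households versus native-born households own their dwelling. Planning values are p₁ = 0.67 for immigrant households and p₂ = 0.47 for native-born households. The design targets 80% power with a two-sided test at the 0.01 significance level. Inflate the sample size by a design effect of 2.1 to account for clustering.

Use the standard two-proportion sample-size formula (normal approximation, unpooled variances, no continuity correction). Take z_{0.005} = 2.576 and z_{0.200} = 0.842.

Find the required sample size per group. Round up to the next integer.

n = (z_{α/2} + z_β)² · [p₁(1−p₁) + p₂(1−p₂)] / (p₁ − p₂)²
  = (2.576 + 0.842)² · (0.67·0.33 + 0.47·0.53) / (0.20)²
  = (3.418)² · (0.2211 + 0.2491) / 0.0400
  = 11.6827 · 0.4702 / 0.0400
  = 137.33
Design effect: 2.1 × 137.33 = 288.39.
Round up → n = 289 per group.

n = 289 per group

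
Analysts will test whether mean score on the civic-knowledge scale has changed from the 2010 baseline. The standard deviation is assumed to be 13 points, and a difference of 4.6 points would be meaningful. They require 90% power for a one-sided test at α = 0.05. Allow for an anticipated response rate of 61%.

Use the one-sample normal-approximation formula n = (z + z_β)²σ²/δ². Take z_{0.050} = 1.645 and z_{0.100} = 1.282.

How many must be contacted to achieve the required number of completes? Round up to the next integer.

n = 113

n = (z_α + z_β)² · σ² / δ²
  = (1.645 + 1.282)² · 13² / 4.6²
  = 8.5673 · 169 / 21.16
  = 68.43
Adjust for 61% response: 68.43 / 0.61 = 112.17.
Round up → n = 113.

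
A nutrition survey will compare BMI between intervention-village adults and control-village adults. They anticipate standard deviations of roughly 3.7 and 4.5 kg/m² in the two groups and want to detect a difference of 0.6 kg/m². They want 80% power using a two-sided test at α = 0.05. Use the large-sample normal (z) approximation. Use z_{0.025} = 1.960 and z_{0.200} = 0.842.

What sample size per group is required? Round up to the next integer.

n = (z_{α/2} + z_β)² · (σ₁² + σ₂²) / δ²
  = (1.960 + 0.842)² · (3.7² + 4.5² = 33.94) / 0.6²
  = 7.8512 · 33.94 / 0.36
  = 740.19
Round up → n = 741 per group.

n = 741 per group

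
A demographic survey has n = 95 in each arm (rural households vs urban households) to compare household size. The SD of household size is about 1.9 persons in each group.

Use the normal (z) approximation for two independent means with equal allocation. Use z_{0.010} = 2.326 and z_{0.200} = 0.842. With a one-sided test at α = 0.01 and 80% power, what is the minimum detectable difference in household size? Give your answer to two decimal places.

Minimum detectable difference ≈ 0.87 persons

δ = (z_α + z_β) · √((σ₁²+σ₂²)/n)
  = (2.326 + 0.842) · √(7.22/95)
  = 3.168 · √0.076
  = 3.168 · 0.2757
  = 0.8734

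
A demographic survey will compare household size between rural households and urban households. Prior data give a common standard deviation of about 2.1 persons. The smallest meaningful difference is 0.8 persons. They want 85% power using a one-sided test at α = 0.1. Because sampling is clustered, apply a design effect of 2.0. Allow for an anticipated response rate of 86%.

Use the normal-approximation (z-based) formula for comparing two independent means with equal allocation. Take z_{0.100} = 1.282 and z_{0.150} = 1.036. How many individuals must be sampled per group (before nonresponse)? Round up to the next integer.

n = (z_α + z_β)² · (σ₁² + σ₂²) / δ²
  = (1.282 + 1.036)² · (2·2.1² = 8.82) / 0.8²
  = 5.3731 · 8.82 / 0.64
  = 74.05
Design effect: 2.0 × 74.05 = 148.10.
Adjust for 86% response: 148.10 / 0.86 = 172.21.
Round up → n = 173 per group.

n = 173 per group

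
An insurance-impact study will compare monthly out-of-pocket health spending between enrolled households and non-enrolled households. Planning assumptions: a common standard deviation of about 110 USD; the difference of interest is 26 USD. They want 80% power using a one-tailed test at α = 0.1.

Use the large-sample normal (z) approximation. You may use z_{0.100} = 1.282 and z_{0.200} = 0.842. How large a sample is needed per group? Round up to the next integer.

n = 162 per group

n = (z_α + z_β)² · (σ₁² + σ₂²) / δ²
  = (1.282 + 0.842)² · (2·110² = 24200) / 26²
  = 4.5114 · 24200 / 676
  = 161.50
Round up → n = 162 per group.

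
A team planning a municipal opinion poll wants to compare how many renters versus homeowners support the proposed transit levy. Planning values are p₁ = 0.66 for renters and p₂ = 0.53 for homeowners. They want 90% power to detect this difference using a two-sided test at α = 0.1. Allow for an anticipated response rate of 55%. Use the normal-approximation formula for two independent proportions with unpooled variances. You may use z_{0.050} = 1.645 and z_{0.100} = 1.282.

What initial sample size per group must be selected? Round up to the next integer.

n = 437 per group

n = (z_{α/2} + z_β)² · [p₁(1−p₁) + p₂(1−p₂)] / (p₁ − p₂)²
  = (1.645 + 1.282)² · (0.66·0.34 + 0.53·0.47) / (0.13)²
  = (2.927)² · (0.2244 + 0.2491) / 0.0169
  = 8.5673 · 0.4735 / 0.0169
  = 240.04
Adjust for 55% response: 240.04 / 0.55 = 436.43.
Round up → n = 437 per group.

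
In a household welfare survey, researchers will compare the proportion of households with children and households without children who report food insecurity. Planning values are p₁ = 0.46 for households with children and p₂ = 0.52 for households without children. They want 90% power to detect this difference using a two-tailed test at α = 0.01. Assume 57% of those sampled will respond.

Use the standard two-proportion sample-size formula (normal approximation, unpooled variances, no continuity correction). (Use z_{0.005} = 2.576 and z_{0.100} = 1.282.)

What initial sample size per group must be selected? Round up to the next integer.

n = (z_{α/2} + z_β)² · [p₁(1−p₁) + p₂(1−p₂)] / (p₁ − p₂)²
  = (2.576 + 1.282)² · (0.46·0.54 + 0.52·0.48) / (-0.06)²
  = (3.858)² · (0.2484 + 0.2496) / 0.0036
  = 14.8842 · 0.4980 / 0.0036
  = 2058.98
Adjust for 57% response: 2058.98 / 0.57 = 3612.24.
Round up → n = 3613 per group.

n = 3613 per group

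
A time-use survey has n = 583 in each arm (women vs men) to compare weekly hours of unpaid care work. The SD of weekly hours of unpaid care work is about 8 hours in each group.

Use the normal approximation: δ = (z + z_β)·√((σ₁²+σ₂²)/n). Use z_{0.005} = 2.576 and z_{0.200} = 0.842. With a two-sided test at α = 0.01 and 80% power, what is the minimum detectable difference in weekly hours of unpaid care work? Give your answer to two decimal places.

Minimum detectable difference ≈ 1.60 hours

δ = (z_{α/2} + z_β) · √((σ₁²+σ₂²)/n)
  = (2.576 + 0.842) · √(128/583)
  = 3.418 · √0.21955
  = 3.418 · 0.4686
  = 1.6016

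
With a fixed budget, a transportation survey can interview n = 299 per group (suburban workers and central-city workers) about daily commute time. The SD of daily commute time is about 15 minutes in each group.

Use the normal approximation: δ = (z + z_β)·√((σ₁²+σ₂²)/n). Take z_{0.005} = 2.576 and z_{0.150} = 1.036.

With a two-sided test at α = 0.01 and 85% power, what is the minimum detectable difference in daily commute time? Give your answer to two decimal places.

δ = (z_{α/2} + z_β) · √((σ₁²+σ₂²)/n)
  = (2.576 + 1.036) · √(450/299)
  = 3.612 · √1.505
  = 3.612 · 1.2268
  = 4.4312

Minimum detectable difference ≈ 4.43 minutes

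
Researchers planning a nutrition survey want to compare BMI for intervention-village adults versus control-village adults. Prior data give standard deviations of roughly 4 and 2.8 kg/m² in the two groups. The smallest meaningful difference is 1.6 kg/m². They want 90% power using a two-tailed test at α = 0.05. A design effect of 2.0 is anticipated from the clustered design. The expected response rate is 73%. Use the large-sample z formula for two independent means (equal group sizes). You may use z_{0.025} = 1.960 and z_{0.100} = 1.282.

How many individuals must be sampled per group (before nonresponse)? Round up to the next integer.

n = (z_{α/2} + z_β)² · (σ₁² + σ₂²) / δ²
  = (1.960 + 1.282)² · (4² + 2.8² = 23.84) / 1.6²
  = 10.5106 · 23.84 / 2.56
  = 97.88
Design effect: 2.0 × 97.88 = 195.76.
Adjust for 73% response: 195.76 / 0.73 = 268.16.
Round up → n = 269 per group.

n = 269 per group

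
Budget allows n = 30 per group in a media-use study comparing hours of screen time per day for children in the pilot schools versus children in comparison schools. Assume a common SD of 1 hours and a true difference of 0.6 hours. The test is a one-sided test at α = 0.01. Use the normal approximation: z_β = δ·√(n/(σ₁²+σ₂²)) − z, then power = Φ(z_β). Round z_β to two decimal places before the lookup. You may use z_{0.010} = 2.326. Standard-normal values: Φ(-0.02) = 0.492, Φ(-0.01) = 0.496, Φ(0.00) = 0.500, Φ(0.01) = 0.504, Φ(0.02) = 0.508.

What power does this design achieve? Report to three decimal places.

z_β = δ·√(n/(σ₁²+σ₂²)) − z_α
    = 0.6 · √(30/2) − 2.326
    = 0.6 · 3.87298 − 2.326
    = 2.3238 − 2.326 = -0.0022 → -0.00
Power = Φ(-0.00) = 0.500.

Power ≈ 0.500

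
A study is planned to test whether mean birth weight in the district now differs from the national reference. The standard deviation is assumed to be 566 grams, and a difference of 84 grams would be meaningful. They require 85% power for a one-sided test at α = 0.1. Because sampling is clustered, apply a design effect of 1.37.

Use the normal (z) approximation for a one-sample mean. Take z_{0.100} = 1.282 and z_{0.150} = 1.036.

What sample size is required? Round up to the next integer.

n = 335

n = (z_α + z_β)² · σ² / δ²
  = (1.282 + 1.036)² · 566² / 84²
  = 5.3731 · 320356 / 7056
  = 243.95
Design effect: 1.37 × 243.95 = 334.21.
Round up → n = 335.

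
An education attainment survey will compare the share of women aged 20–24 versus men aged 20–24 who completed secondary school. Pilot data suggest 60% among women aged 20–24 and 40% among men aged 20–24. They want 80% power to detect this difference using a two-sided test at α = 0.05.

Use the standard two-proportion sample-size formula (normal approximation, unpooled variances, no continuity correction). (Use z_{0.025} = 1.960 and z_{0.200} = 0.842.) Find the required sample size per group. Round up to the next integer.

n = (z_{α/2} + z_β)² · [p₁(1−p₁) + p₂(1−p₂)] / (p₁ − p₂)²
  = (1.960 + 0.842)² · (0.60·0.40 + 0.40·0.60) / (0.20)²
  = (2.802)² · (0.2400 + 0.2400) / 0.0400
  = 7.8512 · 0.4800 / 0.0400
  = 94.21
Round up → n = 95 per group.

n = 95 per group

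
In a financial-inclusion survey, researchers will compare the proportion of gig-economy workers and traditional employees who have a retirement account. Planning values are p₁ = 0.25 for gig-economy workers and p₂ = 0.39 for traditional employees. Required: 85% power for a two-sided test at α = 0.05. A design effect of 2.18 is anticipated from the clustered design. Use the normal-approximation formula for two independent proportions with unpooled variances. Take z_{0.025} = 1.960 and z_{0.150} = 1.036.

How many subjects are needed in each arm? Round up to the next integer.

n = 425 per group

n = (z_{α/2} + z_β)² · [p₁(1−p₁) + p₂(1−p₂)] / (p₁ − p₂)²
  = (1.960 + 1.036)² · (0.25·0.75 + 0.39·0.61) / (-0.14)²
  = (2.996)² · (0.1875 + 0.2379) / 0.0196
  = 8.9760 · 0.4254 / 0.0196
  = 194.82
Design effect: 2.18 × 194.82 = 424.70.
Round up → n = 425 per group.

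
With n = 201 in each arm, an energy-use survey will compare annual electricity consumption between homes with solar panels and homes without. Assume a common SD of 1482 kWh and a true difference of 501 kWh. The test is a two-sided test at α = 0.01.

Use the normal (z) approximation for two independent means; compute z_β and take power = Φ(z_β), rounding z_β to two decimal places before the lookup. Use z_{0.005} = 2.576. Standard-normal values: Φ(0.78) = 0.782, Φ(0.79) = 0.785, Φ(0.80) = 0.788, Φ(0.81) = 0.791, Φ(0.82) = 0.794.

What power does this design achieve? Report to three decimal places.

z_β = δ·√(n/(σ₁²+σ₂²)) − z_{α/2}
    = 501 · √(201/4392648) − 2.576
    = 501 · 0.00676 − 2.576
    = 3.3890 − 2.576 = 0.8130 → 0.81
Power = Φ(0.81) = 0.791.

Power ≈ 0.791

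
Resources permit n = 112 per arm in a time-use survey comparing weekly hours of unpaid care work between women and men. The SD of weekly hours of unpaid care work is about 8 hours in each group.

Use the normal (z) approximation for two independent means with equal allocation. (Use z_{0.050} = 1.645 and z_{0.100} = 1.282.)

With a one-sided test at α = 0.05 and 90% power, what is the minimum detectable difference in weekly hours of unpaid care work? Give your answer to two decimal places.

δ = (z_α + z_β) · √((σ₁²+σ₂²)/n)
  = (1.645 + 1.282) · √(128/112)
  = 2.927 · √1.1429
  = 2.927 · 1.0690
  = 3.1291

Minimum detectable difference ≈ 3.13 hours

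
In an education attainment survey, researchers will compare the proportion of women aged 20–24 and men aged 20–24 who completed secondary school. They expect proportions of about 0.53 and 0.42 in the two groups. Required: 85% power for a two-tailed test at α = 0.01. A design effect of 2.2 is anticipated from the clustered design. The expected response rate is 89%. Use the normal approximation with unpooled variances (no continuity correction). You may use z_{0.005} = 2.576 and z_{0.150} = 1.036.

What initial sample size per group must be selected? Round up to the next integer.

n = (z_{α/2} + z_β)² · [p₁(1−p₁) + p₂(1−p₂)] / (p₁ − p₂)²
  = (2.576 + 1.036)² · (0.53·0.47 + 0.42·0.58) / (0.11)²
  = (3.612)² · (0.2491 + 0.2436) / 0.0121
  = 13.0465 · 0.4927 / 0.0121
  = 531.24
Design effect: 2.2 × 531.24 = 1168.73.
Adjust for 89% response: 1168.73 / 0.89 = 1313.18.
Round up → n = 1314 per group.

n = 1314 per group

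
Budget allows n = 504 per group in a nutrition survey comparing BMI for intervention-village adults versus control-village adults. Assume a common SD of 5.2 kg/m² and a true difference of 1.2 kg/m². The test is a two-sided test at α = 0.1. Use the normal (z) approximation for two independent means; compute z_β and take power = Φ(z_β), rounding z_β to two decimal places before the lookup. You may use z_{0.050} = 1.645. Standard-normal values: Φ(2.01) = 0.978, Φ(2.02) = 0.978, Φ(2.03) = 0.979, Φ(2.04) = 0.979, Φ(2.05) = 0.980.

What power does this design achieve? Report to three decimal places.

Power ≈ 0.978

z_β = δ·√(n/(σ₁²+σ₂²)) − z_{α/2}
    = 1.2 · √(504/54.08) − 1.645
    = 1.2 · 3.05279 − 1.645
    = 3.6633 − 1.645 = 2.0183 → 2.02
Power = Φ(2.02) = 0.978.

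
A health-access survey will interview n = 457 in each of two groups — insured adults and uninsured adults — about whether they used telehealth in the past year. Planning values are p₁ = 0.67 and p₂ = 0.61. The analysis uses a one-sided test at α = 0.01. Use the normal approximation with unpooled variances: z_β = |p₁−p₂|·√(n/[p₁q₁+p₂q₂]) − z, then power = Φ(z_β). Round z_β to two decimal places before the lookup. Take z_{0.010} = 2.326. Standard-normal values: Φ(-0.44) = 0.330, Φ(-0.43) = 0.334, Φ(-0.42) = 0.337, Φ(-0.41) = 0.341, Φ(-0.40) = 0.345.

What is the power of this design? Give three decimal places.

Power ≈ 0.334

z_β = |p₁−p₂|·√(n/[p₁q₁+p₂q₂]) − z_α
    = 0.06 · √(457/0.4590) − 2.326
    = 0.06 · 31.5538 − 2.326
    = 1.8932 − 2.326 = -0.4328 → -0.43
Power = Φ(-0.43) = 0.334.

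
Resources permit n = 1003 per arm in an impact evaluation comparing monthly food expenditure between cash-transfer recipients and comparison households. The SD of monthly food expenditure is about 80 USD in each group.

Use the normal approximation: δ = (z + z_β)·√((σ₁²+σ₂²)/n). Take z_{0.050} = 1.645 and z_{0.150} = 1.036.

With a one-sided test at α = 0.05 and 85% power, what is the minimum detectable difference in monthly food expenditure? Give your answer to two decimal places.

Minimum detectable difference ≈ 9.58 USD

δ = (z_α + z_β) · √((σ₁²+σ₂²)/n)
  = (1.645 + 1.036) · √(12800/1003)
  = 2.681 · √12.7617
  = 2.681 · 3.5724
  = 9.5775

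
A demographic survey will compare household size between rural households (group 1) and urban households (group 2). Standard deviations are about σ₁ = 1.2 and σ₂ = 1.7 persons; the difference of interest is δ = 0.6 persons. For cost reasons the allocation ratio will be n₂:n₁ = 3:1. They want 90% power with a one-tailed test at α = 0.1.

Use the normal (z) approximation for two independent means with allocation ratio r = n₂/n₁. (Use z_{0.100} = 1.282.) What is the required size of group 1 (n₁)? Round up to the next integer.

n₁ = 44

n₁ = (z_α + z_β)² · (σ₁² + σ₂²/r) / δ²
   = (1.282 + 1.282)² · (1.2² + 1.7²/3) / 0.6²
   = 6.5741 · (1.44 + 0.96333) / 0.36
   = 6.5741 · 2.4033 / 0.36
   = 43.89
Round up → n₁ = 44; n₂ = r·n₁ = 3 × 44 = 132.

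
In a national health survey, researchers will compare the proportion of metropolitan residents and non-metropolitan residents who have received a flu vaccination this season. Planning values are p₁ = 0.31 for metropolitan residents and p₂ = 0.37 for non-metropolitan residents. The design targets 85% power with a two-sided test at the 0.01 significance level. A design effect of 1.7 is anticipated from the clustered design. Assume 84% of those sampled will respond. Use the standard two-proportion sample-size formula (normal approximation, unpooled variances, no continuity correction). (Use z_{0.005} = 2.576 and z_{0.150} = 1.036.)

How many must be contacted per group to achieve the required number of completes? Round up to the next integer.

n = 3279 per group

n = (z_{α/2} + z_β)² · [p₁(1−p₁) + p₂(1−p₂)] / (p₁ − p₂)²
  = (2.576 + 1.036)² · (0.31·0.69 + 0.37·0.63) / (-0.06)²
  = (3.612)² · (0.2139 + 0.2331) / 0.0036
  = 13.0465 · 0.4470 / 0.0036
  = 1619.95
Design effect: 1.7 × 1619.95 = 2753.91.
Adjust for 84% response: 2753.91 / 0.84 = 3278.46.
Round up → n = 3279 per group.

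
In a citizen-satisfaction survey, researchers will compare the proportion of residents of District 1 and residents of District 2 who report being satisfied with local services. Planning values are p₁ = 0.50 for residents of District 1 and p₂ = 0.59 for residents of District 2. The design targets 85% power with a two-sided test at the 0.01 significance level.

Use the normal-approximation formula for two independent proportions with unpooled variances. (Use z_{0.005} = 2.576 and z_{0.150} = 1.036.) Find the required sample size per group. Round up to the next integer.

n = 793 per group

n = (z_{α/2} + z_β)² · [p₁(1−p₁) + p₂(1−p₂)] / (p₁ − p₂)²
  = (2.576 + 1.036)² · (0.50·0.50 + 0.59·0.41) / (-0.09)²
  = (3.612)² · (0.2500 + 0.2419) / 0.0081
  = 13.0465 · 0.4919 / 0.0081
  = 792.30
Round up → n = 793 per group.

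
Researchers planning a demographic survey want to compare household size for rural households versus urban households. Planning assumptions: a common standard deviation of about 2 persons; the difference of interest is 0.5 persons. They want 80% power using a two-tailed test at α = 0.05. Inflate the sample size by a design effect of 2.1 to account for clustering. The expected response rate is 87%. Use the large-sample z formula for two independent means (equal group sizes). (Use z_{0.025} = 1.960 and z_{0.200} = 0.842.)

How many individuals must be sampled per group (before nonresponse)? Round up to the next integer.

n = (z_{α/2} + z_β)² · (σ₁² + σ₂²) / δ²
  = (1.960 + 0.842)² · (2·2² = 8) / 0.5²
  = 7.8512 · 8 / 0.25
  = 251.24
Design effect: 2.1 × 251.24 = 527.60.
Adjust for 87% response: 527.60 / 0.87 = 606.44.
Round up → n = 607 per group.

n = 607 per group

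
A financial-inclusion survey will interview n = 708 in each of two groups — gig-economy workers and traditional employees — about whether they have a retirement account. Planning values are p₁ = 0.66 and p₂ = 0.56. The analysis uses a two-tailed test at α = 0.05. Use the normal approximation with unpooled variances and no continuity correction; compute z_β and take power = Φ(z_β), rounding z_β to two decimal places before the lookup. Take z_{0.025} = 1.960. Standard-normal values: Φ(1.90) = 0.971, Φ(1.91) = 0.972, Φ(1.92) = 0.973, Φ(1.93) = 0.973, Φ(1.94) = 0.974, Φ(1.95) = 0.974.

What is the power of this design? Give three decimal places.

z_β = |p₁−p₂|·√(n/[p₁q₁+p₂q₂]) − z_{α/2}
    = 0.10 · √(708/0.4708) − 1.960
    = 0.10 · 38.7792 − 1.960
    = 3.8779 − 1.960 = 1.9179 → 1.92
Power = Φ(1.92) = 0.973.

Power ≈ 0.973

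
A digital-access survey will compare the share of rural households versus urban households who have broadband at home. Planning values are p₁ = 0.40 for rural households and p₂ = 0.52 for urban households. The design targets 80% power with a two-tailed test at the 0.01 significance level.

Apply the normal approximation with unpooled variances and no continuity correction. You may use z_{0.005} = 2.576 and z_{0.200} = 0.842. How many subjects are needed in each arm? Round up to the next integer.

n = 398 per group

n = (z_{α/2} + z_β)² · [p₁(1−p₁) + p₂(1−p₂)] / (p₁ − p₂)²
  = (2.576 + 0.842)² · (0.40·0.60 + 0.52·0.48) / (-0.12)²
  = (3.418)² · (0.2400 + 0.2496) / 0.0144
  = 11.6827 · 0.4896 / 0.0144
  = 397.21
Round up → n = 398 per group.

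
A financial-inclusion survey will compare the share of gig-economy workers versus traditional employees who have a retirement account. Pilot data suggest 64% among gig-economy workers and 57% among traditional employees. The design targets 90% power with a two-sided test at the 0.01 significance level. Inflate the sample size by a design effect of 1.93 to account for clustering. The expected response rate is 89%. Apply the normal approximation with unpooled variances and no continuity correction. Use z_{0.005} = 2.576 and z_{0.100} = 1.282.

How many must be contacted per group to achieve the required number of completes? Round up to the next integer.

n = 3133 per group

n = (z_{α/2} + z_β)² · [p₁(1−p₁) + p₂(1−p₂)] / (p₁ − p₂)²
  = (2.576 + 1.282)² · (0.64·0.36 + 0.57·0.43) / (0.07)²
  = (3.858)² · (0.2304 + 0.2451) / 0.0049
  = 14.8842 · 0.4755 / 0.0049
  = 1444.37
Design effect: 1.93 × 1444.37 = 2787.64.
Adjust for 89% response: 2787.64 / 0.89 = 3132.18.
Round up → n = 3133 per group.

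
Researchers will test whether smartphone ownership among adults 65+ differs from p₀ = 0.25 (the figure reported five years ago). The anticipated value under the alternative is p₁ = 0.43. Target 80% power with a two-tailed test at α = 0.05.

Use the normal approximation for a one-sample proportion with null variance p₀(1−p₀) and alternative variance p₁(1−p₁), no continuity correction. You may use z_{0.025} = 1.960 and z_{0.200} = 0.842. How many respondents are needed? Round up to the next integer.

n = [z_{α/2}·√(p₀q₀) + z_β·√(p₁q₁)]² / (p₁ − p₀)²
  = [1.960·√(0.25·0.75) + 0.842·√(0.43·0.57)]² / (0.18)²
  = [1.960·0.4330 + 0.842·0.4951]² / 0.0324
  = [1.2656]² / 0.0324
  = 49.43
Round up → n = 50.

n = 50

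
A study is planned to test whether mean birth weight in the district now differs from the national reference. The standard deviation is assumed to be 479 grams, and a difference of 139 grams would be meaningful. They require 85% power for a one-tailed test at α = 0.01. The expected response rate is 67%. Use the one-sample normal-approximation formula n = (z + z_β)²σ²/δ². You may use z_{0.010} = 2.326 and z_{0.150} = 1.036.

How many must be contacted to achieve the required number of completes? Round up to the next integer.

n = (z_α + z_β)² · σ² / δ²
  = (2.326 + 1.036)² · 479² / 139²
  = 11.3030 · 229441 / 19321
  = 134.23
Adjust for 67% response: 134.23 / 0.67 = 200.34.
Round up → n = 201.

n = 201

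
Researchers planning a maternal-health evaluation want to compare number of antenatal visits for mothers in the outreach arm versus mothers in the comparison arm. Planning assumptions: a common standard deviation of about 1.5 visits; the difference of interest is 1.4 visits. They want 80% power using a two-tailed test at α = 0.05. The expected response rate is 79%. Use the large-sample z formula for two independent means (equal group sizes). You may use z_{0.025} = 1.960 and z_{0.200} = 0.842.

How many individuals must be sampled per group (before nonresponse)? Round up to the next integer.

n = 23 per group

n = (z_{α/2} + z_β)² · (σ₁² + σ₂²) / δ²
  = (1.960 + 0.842)² · (2·1.5² = 4.5) / 1.4²
  = 7.8512 · 4.5 / 1.96
  = 18.03
Adjust for 79% response: 18.03 / 0.79 = 22.82.
Round up → n = 23 per group.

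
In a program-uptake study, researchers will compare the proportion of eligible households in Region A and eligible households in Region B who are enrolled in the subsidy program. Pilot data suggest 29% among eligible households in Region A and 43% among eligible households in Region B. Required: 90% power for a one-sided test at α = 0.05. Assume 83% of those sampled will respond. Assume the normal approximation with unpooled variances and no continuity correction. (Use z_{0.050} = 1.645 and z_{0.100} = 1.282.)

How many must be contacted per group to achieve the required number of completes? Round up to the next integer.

n = (z_α + z_β)² · [p₁(1−p₁) + p₂(1−p₂)] / (p₁ − p₂)²
  = (1.645 + 1.282)² · (0.29·0.71 + 0.43·0.57) / (-0.14)²
  = (2.927)² · (0.2059 + 0.2451) / 0.0196
  = 8.5673 · 0.4510 / 0.0196
  = 197.14
Adjust for 83% response: 197.14 / 0.83 = 237.51.
Round up → n = 238 per group.

n = 238 per group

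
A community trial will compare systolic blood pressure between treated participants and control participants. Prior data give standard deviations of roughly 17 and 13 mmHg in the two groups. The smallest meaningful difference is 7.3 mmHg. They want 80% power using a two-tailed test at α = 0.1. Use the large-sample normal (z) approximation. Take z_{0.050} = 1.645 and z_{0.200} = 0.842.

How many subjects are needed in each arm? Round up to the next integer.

n = 54 per group

n = (z_{α/2} + z_β)² · (σ₁² + σ₂²) / δ²
  = (1.645 + 0.842)² · (17² + 13² = 458) / 7.3²
  = 6.1852 · 458 / 53.29
  = 53.16
Round up → n = 54 per group.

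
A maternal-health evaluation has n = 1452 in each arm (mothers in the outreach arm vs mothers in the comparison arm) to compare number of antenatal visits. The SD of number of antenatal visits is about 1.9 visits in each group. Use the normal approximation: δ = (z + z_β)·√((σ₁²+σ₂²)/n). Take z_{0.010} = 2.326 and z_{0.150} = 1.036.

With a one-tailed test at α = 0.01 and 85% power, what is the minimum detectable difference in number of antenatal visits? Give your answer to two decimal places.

Minimum detectable difference ≈ 0.24 visits

δ = (z_α + z_β) · √((σ₁²+σ₂²)/n)
  = (2.326 + 1.036) · √(7.22/1452)
  = 3.362 · √0.00497
  = 3.362 · 0.0705
  = 0.2371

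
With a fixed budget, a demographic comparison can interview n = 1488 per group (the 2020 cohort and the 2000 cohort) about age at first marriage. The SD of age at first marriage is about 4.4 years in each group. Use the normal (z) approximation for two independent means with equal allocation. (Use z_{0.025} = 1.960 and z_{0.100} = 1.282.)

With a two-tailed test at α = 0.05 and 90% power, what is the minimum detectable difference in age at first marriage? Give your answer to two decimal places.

δ = (z_{α/2} + z_β) · √((σ₁²+σ₂²)/n)
  = (1.960 + 1.282) · √(38.72/1488)
  = 3.242 · √0.02602
  = 3.242 · 0.1613
  = 0.5230

Minimum detectable difference ≈ 0.52 years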